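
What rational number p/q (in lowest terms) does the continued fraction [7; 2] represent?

15/2

a_0 = 7: 7/1
a_1 = 2: 15/2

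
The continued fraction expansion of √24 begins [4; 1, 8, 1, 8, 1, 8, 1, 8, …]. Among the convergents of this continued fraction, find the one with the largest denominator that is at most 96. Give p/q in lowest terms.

436/89

a_0 = 4: 4/1  (≤ bound)
a_1 = 1: 5/1  (≤ bound)
a_2 = 8: 44/9  (≤ bound)
a_3 = 1: 49/10  (≤ bound)
a_4 = 8: 436/89  (≤ bound)
a_5 = 1: 485/99  (> 96, stop)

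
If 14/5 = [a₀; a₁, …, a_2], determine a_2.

4

⌊14/5⌋ = 2, remainder 4
⌊5/4⌋ = 1, remainder 1
⌊4/1⌋ = 4, remainder 0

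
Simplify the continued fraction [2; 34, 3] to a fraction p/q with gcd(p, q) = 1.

Work from the innermost term outward:
Start with 3.
34 + 1/(3/1) = 34 + 1/3 = 103/3
2 + 1/(103/3) = 2 + 3/103 = 209/103

209/103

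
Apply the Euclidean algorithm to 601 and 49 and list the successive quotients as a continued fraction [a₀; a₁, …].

[12; 3, 1, 3, 3]

⌊601/49⌋ = 12, remainder 13
⌊49/13⌋ = 3, remainder 10
⌊13/10⌋ = 1, remainder 3
⌊10/3⌋ = 3, remainder 1
⌊3/1⌋ = 3, remainder 0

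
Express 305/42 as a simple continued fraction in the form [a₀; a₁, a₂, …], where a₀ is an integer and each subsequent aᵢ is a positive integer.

[7; 3, 1, 4, 2]

Repeatedly divide and take the remainder:
305 = 7·42 + 11, so a_0 = 7
42 = 3·11 + 9, so a_1 = 3
11 = 1·9 + 2, so a_2 = 1
9 = 4·2 + 1, so a_3 = 4
2 = 2·1 + 0, so a_4 = 2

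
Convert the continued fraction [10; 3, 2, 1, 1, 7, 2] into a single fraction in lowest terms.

Start with 2.
7 + 1/(2/1) = 7 + 1/2 = 15/2
1 + 1/(15/2) = 1 + 2/15 = 17/15
1 + 1/(17/15) = 1 + 15/17 = 32/17
2 + 1/(32/17) = 2 + 17/32 = 81/32
3 + 1/(81/32) = 3 + 32/81 = 275/81
10 + 1/(275/81) = 10 + 81/275 = 2831/275

2831/275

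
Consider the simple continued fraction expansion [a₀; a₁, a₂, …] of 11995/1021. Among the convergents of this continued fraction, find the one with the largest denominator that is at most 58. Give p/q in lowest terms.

47/4

a_0 = 11: 11/1  (≤ bound)
a_1 = 1: 12/1  (≤ bound)
a_2 = 2: 35/3  (≤ bound)
a_3 = 1: 47/4  (≤ bound)
a_4 = 35: 1680/143  (> 58, stop)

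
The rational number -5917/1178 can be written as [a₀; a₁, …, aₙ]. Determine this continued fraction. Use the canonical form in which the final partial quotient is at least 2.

[-6; 1, 42, 1, 1, 1, 2, 3]

-5917 = -6·1178 + 1151, so a_0 = -6
1178 = 1·1151 + 27, so a_1 = 1
1151 = 42·27 + 17, so a_2 = 42
27 = 1·17 + 10, so a_3 = 1
17 = 1·10 + 7, so a_4 = 1
10 = 1·7 + 3, so a_5 = 1
7 = 2·3 + 1, so a_6 = 2
3 = 3·1 + 0, so a_7 = 3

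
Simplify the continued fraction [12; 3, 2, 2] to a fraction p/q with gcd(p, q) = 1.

Work from the innermost term outward:
Start with 2.
2 + 1/(2/1) = 2 + 1/2 = 5/2
3 + 1/(5/2) = 3 + 2/5 = 17/5
12 + 1/(17/5) = 12 + 5/17 = 209/17

209/17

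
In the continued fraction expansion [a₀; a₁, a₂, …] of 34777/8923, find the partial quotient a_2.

Repeatedly divide and take the remainder:
⌊34777/8923⌋ = 3, remainder 8008
⌊8923/8008⌋ = 1, remainder 915
⌊8008/915⌋ = 8, remainder 688

8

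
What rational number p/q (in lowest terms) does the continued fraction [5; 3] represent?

Start with 3.
5 + 1/(3/1) = 5 + 1/3 = 16/3

16/3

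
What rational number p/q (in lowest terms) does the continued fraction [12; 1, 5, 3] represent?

244/19

Work from the innermost term outward:
Start with 3.
5 + 1/(3/1) = 5 + 1/3 = 16/3
1 + 1/(16/3) = 1 + 3/16 = 19/16
12 + 1/(19/16) = 12 + 16/19 = 244/19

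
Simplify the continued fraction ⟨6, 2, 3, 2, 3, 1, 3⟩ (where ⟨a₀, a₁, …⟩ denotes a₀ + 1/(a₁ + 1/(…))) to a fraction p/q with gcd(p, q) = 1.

a_0 = 6: 6/1
a_1 = 2: 13/2
a_2 = 3: 45/7
a_3 = 2: 103/16
a_4 = 3: 354/55
a_5 = 1: 457/71
a_6 = 3: 1725/268

1725/268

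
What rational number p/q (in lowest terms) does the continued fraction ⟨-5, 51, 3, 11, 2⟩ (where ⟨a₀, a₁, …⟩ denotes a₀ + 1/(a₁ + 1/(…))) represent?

a_0 = -5: -5/1
a_1 = 51: -254/51
a_2 = 3: -767/154
a_3 = 11: -8691/1745
a_4 = 2: -18149/3644

-18149/3644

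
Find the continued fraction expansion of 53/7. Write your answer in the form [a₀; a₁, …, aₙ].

Apply division with remainder until the remainder is 0:
53 ÷ 7 → quotient 7, remainder 4
7 ÷ 4 → quotient 1, remainder 3
4 ÷ 3 → quotient 1, remainder 1
3 ÷ 1 → quotient 3, remainder 0

[7; 1, 1, 3]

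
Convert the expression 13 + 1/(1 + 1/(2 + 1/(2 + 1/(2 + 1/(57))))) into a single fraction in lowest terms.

13377/976

a_0 = 13: 13/1
a_1 = 1: 14/1
a_2 = 2: 41/3
a_3 = 2: 96/7
a_4 = 2: 233/17
a_5 = 57: 13377/976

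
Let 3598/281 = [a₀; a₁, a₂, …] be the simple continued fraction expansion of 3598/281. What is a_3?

3598 ÷ 281 → quotient 12, remainder 226
281 ÷ 226 → quotient 1, remainder 55
226 ÷ 55 → quotient 4, remainder 6
55 ÷ 6 → quotient 9, remainder 1

9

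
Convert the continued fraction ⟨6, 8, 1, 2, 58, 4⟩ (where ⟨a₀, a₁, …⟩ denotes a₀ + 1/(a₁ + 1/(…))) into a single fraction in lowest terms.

Start with 4.
58 + 1/(4/1) = 58 + 1/4 = 233/4
2 + 1/(233/4) = 2 + 4/233 = 470/233
1 + 1/(470/233) = 1 + 233/470 = 703/470
8 + 1/(703/470) = 8 + 470/703 = 6094/703
6 + 1/(6094/703) = 6 + 703/6094 = 37267/6094

37267/6094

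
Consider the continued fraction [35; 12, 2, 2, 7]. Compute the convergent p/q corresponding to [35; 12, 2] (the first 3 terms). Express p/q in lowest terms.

877/25

Use the convergent recurrence hₖ = aₖ·hₖ₋₁ + hₖ₋₂ (and likewise for the denominators kₖ):
a_0 = 35: 35/1
a_1 = 12: 421/12
a_2 = 2: 877/25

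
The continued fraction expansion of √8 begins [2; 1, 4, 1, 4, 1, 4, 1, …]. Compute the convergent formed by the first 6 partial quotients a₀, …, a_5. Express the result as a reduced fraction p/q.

99/35

Starting at the tail and folding back:
Start with 1.
4 + 1/(1/1) = 4 + 1/1 = 5/1
1 + 1/(5/1) = 1 + 1/5 = 6/5
4 + 1/(6/5) = 4 + 5/6 = 29/6
1 + 1/(29/6) = 1 + 6/29 = 35/29
2 + 1/(35/29) = 2 + 29/35 = 99/35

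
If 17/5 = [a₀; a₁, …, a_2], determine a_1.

⌊17/5⌋ = 3, remainder 2
⌊5/2⌋ = 2, remainder 1

2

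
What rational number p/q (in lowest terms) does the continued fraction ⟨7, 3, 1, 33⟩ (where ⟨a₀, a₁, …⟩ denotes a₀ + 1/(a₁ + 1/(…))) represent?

979/135

Work from the innermost term outward:
Start with 33.
1 + 1/(33/1) = 1 + 1/33 = 34/33
3 + 1/(34/33) = 3 + 33/34 = 135/34
7 + 1/(135/34) = 7 + 34/135 = 979/135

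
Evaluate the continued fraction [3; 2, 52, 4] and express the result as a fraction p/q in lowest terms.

Collapse the nested fraction from the inside out:
Start with 4.
52 + 1/(4/1) = 52 + 1/4 = 209/4
2 + 1/(209/4) = 2 + 4/209 = 422/209
3 + 1/(422/209) = 3 + 209/422 = 1475/422

1475/422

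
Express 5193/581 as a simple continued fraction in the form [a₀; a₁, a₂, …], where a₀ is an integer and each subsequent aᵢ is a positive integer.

[8; 1, 15, 7, 5]

5193 = 8·581 + 545, so a_0 = 8
581 = 1·545 + 36, so a_1 = 1
545 = 15·36 + 5, so a_2 = 15
36 = 7·5 + 1, so a_3 = 7
5 = 5·1 + 0, so a_4 = 5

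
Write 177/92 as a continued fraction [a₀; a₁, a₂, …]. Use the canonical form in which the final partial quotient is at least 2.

[1; 1, 12, 7]

⌊177/92⌋ = 1, remainder 85
⌊92/85⌋ = 1, remainder 7
⌊85/7⌋ = 12, remainder 1
⌊7/1⌋ = 7, remainder 0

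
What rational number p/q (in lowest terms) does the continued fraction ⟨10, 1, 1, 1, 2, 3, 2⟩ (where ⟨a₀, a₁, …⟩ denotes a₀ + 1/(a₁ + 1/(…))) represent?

a_0 = 10: 10/1
a_1 = 1: 11/1
a_2 = 1: 21/2
a_3 = 1: 32/3
a_4 = 2: 85/8
a_5 = 3: 287/27
a_6 = 2: 659/62

659/62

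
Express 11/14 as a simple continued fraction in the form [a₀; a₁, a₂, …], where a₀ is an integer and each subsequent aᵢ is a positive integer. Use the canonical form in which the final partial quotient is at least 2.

Apply division with remainder until the remainder is 0:
11 ÷ 14 → quotient 0, remainder 11
14 ÷ 11 → quotient 1, remainder 3
11 ÷ 3 → quotient 3, remainder 2
3 ÷ 2 → quotient 1, remainder 1
2 ÷ 1 → quotient 2, remainder 0

[0; 1, 3, 1, 2]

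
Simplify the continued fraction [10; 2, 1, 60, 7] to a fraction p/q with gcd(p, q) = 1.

13198/1277

Start with 7.
60 + 1/(7/1) = 60 + 1/7 = 421/7
1 + 1/(421/7) = 1 + 7/421 = 428/421
2 + 1/(428/421) = 2 + 421/428 = 1277/428
10 + 1/(1277/428) = 10 + 428/1277 = 13198/1277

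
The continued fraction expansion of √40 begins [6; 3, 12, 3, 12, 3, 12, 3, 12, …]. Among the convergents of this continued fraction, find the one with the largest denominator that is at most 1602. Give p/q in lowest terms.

a_0 = 6: 6/1  (≤ bound)
a_1 = 3: 19/3  (≤ bound)
a_2 = 12: 234/37  (≤ bound)
a_3 = 3: 721/114  (≤ bound)
a_4 = 12: 8886/1405  (≤ bound)
a_5 = 3: 27379/4329  (> 1602, stop)

8886/1405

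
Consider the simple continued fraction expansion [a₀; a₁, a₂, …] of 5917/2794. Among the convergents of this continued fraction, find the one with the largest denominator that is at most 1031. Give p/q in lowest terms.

a_0 = 2: 2/1  (≤ bound)
a_1 = 8: 17/8  (≤ bound)
a_2 = 2: 36/17  (≤ bound)
a_3 = 32: 1169/552  (≤ bound)
a_4 = 2: 2374/1121  (> 1031, stop)

1169/552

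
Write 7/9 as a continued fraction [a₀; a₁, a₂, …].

Run the Euclidean algorithm, recording each quotient:
7 = 0·9 + 7, so a_0 = 0
9 = 1·7 + 2, so a_1 = 1
7 = 3·2 + 1, so a_2 = 3
2 = 2·1 + 0, so a_3 = 2

[0; 1, 3, 2]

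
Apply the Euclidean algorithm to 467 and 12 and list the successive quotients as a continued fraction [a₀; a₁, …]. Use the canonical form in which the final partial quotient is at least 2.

[38; 1, 11]

⌊467/12⌋ = 38, remainder 11
⌊12/11⌋ = 1, remainder 1
⌊11/1⌋ = 11, remainder 0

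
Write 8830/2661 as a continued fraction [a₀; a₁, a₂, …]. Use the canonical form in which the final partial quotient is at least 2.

[3; 3, 7, 17, 7]

8830 = 3·2661 + 847, so a_0 = 3
2661 = 3·847 + 120, so a_1 = 3
847 = 7·120 + 7, so a_2 = 7
120 = 17·7 + 1, so a_3 = 17
7 = 7·1 + 0, so a_4 = 7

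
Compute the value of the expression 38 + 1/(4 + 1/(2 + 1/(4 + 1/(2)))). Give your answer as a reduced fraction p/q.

Collapse the nested fraction from the inside out:
Start with 2.
4 + 1/(2/1) = 4 + 1/2 = 9/2
2 + 1/(9/2) = 2 + 2/9 = 20/9
4 + 1/(20/9) = 4 + 9/20 = 89/20
38 + 1/(89/20) = 38 + 20/89 = 3402/89

3402/89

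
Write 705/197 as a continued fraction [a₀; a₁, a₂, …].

[3; 1, 1, 2, 1, 2, 10]

Run the Euclidean algorithm, recording each quotient:
705 = 3·197 + 114, so a_0 = 3
197 = 1·114 + 83, so a_1 = 1
114 = 1·83 + 31, so a_2 = 1
83 = 2·31 + 21, so a_3 = 2
31 = 1·21 + 10, so a_4 = 1
21 = 2·10 + 1, so a_5 = 2
10 = 10·1 + 0, so a_6 = 10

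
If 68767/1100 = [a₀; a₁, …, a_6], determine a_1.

Repeatedly divide and take the remainder:
68767 = 62·1100 + 567, so a_0 = 62
1100 = 1·567 + 533, so a_1 = 1

1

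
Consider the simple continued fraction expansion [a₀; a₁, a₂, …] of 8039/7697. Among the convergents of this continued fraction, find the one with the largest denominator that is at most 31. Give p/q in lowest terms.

24/23

List convergents until the denominator exceeds the bound:
a_0 = 1: 1/1  (≤ bound)
a_1 = 22: 23/22  (≤ bound)
a_2 = 1: 24/23  (≤ bound)
a_3 = 1: 47/45  (> 31, stop)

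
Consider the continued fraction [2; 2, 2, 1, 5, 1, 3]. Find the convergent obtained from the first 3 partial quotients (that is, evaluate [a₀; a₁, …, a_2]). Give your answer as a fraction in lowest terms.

12/5

Collapse the nested fraction from the inside out:
Start with 2.
2 + 1/(2/1) = 2 + 1/2 = 5/2
2 + 1/(5/2) = 2 + 2/5 = 12/5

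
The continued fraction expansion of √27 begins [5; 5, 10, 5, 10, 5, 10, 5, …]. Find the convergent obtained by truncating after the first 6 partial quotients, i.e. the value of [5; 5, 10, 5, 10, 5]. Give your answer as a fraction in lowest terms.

a_0 = 5: 5/1
a_1 = 5: 26/5
a_2 = 10: 265/51
a_3 = 5: 1351/260
a_4 = 10: 13775/2651
a_5 = 5: 70226/13515

70226/13515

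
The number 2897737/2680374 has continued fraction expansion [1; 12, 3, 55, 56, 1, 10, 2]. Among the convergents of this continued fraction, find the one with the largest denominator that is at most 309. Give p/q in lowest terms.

40/37

List convergents until the denominator exceeds the bound:
a_0 = 1: 1/1  (≤ bound)
a_1 = 12: 13/12  (≤ bound)
a_2 = 3: 40/37  (≤ bound)
a_3 = 55: 2213/2047  (> 309, stop)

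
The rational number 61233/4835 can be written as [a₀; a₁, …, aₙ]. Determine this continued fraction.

[12; 1, 1, 1, 51, 3, 10]

61233 = 12·4835 + 3213, so a_0 = 12
4835 = 1·3213 + 1622, so a_1 = 1
3213 = 1·1622 + 1591, so a_2 = 1
1622 = 1·1591 + 31, so a_3 = 1
1591 = 51·31 + 10, so a_4 = 51
31 = 3·10 + 1, so a_5 = 3
10 = 10·1 + 0, so a_6 = 10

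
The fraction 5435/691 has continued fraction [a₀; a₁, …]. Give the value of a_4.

3

5435 ÷ 691 → quotient 7, remainder 598
691 ÷ 598 → quotient 1, remainder 93
598 ÷ 93 → quotient 6, remainder 40
93 ÷ 40 → quotient 2, remainder 13
40 ÷ 13 → quotient 3, remainder 1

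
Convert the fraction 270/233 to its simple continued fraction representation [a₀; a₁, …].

270 ÷ 233 → quotient 1, remainder 37
233 ÷ 37 → quotient 6, remainder 11
37 ÷ 11 → quotient 3, remainder 4
11 ÷ 4 → quotient 2, remainder 3
4 ÷ 3 → quotient 1, remainder 1
3 ÷ 1 → quotient 3, remainder 0

[1; 6, 3, 2, 1, 3]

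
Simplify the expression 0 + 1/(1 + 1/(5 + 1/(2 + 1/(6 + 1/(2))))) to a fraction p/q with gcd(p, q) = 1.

153/181

Start with 2.
6 + 1/(2/1) = 6 + 1/2 = 13/2
2 + 1/(13/2) = 2 + 2/13 = 28/13
5 + 1/(28/13) = 5 + 13/28 = 153/28
1 + 1/(153/28) = 1 + 28/153 = 181/153
0 + 1/(181/153) = 0 + 153/181 = 153/181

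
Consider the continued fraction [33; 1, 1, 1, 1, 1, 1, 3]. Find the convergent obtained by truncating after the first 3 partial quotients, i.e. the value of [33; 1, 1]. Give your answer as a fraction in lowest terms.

a_0 = 33: 33/1
a_1 = 1: 34/1
a_2 = 1: 67/2

67/2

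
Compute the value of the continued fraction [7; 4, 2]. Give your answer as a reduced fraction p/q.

Start with 2.
4 + 1/(2/1) = 4 + 1/2 = 9/2
7 + 1/(9/2) = 7 + 2/9 = 65/9

65/9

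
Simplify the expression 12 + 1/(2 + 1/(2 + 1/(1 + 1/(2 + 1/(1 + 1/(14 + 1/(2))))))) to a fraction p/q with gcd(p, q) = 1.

a_0 = 12: 12/1
a_1 = 2: 25/2
a_2 = 2: 62/5
a_3 = 1: 87/7
a_4 = 2: 236/19
a_5 = 1: 323/26
a_6 = 14: 4758/383
a_7 = 2: 9839/792

9839/792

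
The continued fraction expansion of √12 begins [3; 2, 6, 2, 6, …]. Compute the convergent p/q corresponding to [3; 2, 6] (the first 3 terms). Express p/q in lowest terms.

Start with 6.
2 + 1/(6/1) = 2 + 1/6 = 13/6
3 + 1/(13/6) = 3 + 6/13 = 45/13

45/13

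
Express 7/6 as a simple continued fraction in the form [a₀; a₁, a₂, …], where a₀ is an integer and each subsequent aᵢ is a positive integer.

[1; 6]

⌊7/6⌋ = 1, remainder 1
⌊6/1⌋ = 6, remainder 0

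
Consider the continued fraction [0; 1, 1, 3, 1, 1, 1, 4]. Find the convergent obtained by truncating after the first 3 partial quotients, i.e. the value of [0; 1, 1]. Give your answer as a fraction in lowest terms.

1/2

Starting at the tail and folding back:
Start with 1.
1 + 1/(1/1) = 1 + 1/1 = 2/1
0 + 1/(2/1) = 0 + 1/2 = 1/2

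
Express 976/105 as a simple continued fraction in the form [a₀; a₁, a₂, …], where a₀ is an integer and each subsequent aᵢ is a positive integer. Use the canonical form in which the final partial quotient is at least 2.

⌊976/105⌋ = 9, remainder 31
⌊105/31⌋ = 3, remainder 12
⌊31/12⌋ = 2, remainder 7
⌊12/7⌋ = 1, remainder 5
⌊7/5⌋ = 1, remainder 2
⌊5/2⌋ = 2, remainder 1
⌊2/1⌋ = 2, remainder 0

[9; 3, 2, 1, 1, 2, 2]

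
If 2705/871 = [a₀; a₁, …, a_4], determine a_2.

2

2705 = 3·871 + 92, so a_0 = 3
871 = 9·92 + 43, so a_1 = 9
92 = 2·43 + 6, so a_2 = 2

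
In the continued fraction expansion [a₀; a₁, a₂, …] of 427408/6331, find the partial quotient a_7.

Repeatedly divide and take the remainder:
427408 ÷ 6331 → quotient 67, remainder 3231
6331 ÷ 3231 → quotient 1, remainder 3100
3231 ÷ 3100 → quotient 1, remainder 131
3100 ÷ 131 → quotient 23, remainder 87
131 ÷ 87 → quotient 1, remainder 44
87 ÷ 44 → quotient 1, remainder 43
44 ÷ 43 → quotient 1, remainder 1
43 ÷ 1 → quotient 43, remainder 0

43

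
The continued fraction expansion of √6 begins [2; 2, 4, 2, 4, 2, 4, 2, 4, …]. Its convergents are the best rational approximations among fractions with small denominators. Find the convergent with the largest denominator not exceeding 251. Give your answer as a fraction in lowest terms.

a_0 = 2: 2/1  (≤ bound)
a_1 = 2: 5/2  (≤ bound)
a_2 = 4: 22/9  (≤ bound)
a_3 = 2: 49/20  (≤ bound)
a_4 = 4: 218/89  (≤ bound)
a_5 = 2: 485/198  (≤ bound)
a_6 = 4: 2158/881  (> 251, stop)

485/198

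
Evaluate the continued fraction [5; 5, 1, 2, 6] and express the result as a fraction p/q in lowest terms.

a_0 = 5: 5/1
a_1 = 5: 26/5
a_2 = 1: 31/6
a_3 = 2: 88/17
a_4 = 6: 559/108

559/108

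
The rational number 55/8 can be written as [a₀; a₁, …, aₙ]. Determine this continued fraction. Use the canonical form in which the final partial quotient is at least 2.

[6; 1, 7]

55 = 6·8 + 7, so a_0 = 6
8 = 1·7 + 1, so a_1 = 1
7 = 7·1 + 0, so a_2 = 7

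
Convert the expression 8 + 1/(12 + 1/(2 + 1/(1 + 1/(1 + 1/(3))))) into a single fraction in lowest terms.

1802/223

a_0 = 8: 8/1
a_1 = 12: 97/12
a_2 = 2: 202/25
a_3 = 1: 299/37
a_4 = 1: 501/62
a_5 = 3: 1802/223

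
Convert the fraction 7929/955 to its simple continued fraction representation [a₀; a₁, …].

⌊7929/955⌋ = 8, remainder 289
⌊955/289⌋ = 3, remainder 88
⌊289/88⌋ = 3, remainder 25
⌊88/25⌋ = 3, remainder 13
⌊25/13⌋ = 1, remainder 12
⌊13/12⌋ = 1, remainder 1
⌊12/1⌋ = 12, remainder 0

[8; 3, 3, 3, 1, 1, 12]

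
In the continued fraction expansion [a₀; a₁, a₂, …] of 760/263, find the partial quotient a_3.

14

760 ÷ 263 → quotient 2, remainder 234
263 ÷ 234 → quotient 1, remainder 29
234 ÷ 29 → quotient 8, remainder 2
29 ÷ 2 → quotient 14, remainder 1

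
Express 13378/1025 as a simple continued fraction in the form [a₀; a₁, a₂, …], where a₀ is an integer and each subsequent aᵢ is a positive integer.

[13; 19, 2, 1, 17]

Run the Euclidean algorithm, recording each quotient:
13378 ÷ 1025 → quotient 13, remainder 53
1025 ÷ 53 → quotient 19, remainder 18
53 ÷ 18 → quotient 2, remainder 17
18 ÷ 17 → quotient 1, remainder 1
17 ÷ 1 → quotient 17, remainder 0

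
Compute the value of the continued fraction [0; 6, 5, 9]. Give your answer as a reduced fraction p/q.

46/285

Starting at the tail and folding back:
Start with 9.
5 + 1/(9/1) = 5 + 1/9 = 46/9
6 + 1/(46/9) = 6 + 9/46 = 285/46
0 + 1/(285/46) = 0 + 46/285 = 46/285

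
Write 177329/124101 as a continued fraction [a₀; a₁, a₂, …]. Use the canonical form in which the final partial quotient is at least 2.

177329 ÷ 124101 → quotient 1, remainder 53228
124101 ÷ 53228 → quotient 2, remainder 17645
53228 ÷ 17645 → quotient 3, remainder 293
17645 ÷ 293 → quotient 60, remainder 65
293 ÷ 65 → quotient 4, remainder 33
65 ÷ 33 → quotient 1, remainder 32
33 ÷ 32 → quotient 1, remainder 1
32 ÷ 1 → quotient 32, remainder 0

[1; 2, 3, 60, 4, 1, 1, 32]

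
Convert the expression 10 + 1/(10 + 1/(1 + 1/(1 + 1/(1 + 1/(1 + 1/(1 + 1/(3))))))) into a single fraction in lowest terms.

3109/308

a_0 = 10: 10/1
a_1 = 10: 101/10
a_2 = 1: 111/11
a_3 = 1: 212/21
a_4 = 1: 323/32
a_5 = 1: 535/53
a_6 = 1: 858/85
a_7 = 3: 3109/308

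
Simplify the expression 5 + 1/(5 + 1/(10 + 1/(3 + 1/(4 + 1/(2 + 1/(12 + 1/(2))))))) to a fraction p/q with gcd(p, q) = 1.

a_0 = 5: 5/1
a_1 = 5: 26/5
a_2 = 10: 265/51
a_3 = 3: 821/158
a_4 = 4: 3549/683
a_5 = 2: 7919/1524
a_6 = 12: 98577/18971
a_7 = 2: 205073/39466

205073/39466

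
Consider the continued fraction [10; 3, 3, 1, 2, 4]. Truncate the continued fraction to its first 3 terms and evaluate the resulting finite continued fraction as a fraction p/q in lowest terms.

a_0 = 10: 10/1
a_1 = 3: 31/3
a_2 = 3: 103/10

103/10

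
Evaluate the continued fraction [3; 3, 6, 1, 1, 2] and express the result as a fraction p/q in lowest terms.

345/104

a_0 = 3: 3/1
a_1 = 3: 10/3
a_2 = 6: 63/19
a_3 = 1: 73/22
a_4 = 1: 136/41
a_5 = 2: 345/104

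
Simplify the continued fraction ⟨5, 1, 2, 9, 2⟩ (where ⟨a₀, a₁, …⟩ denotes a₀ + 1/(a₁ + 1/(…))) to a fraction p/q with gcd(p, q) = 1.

Compute successive convergents:
a_0 = 5: 5/1
a_1 = 1: 6/1
a_2 = 2: 17/3
a_3 = 9: 159/28
a_4 = 2: 335/59

335/59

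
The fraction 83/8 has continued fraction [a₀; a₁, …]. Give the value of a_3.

Apply division with remainder until the remainder is 0:
83 = 10·8 + 3, so a_0 = 10
8 = 2·3 + 2, so a_1 = 2
3 = 1·2 + 1, so a_2 = 1
2 = 2·1 + 0, so a_3 = 2

2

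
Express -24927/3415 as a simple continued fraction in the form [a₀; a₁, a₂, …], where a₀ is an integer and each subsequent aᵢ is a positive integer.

[-8; 1, 2, 2, 1, 12, 1, 24]

Run the Euclidean algorithm, recording each quotient:
⌊-24927/3415⌋ = -8, remainder 2393
⌊3415/2393⌋ = 1, remainder 1022
⌊2393/1022⌋ = 2, remainder 349
⌊1022/349⌋ = 2, remainder 324
⌊349/324⌋ = 1, remainder 25
⌊324/25⌋ = 12, remainder 24
⌊25/24⌋ = 1, remainder 1
⌊24/1⌋ = 24, remainder 0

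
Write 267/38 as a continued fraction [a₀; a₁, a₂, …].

[7; 38]

⌊267/38⌋ = 7, remainder 1
⌊38/1⌋ = 38, remainder 0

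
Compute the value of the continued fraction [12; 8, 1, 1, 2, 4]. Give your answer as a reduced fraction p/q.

2290/189

Start with 4.
2 + 1/(4/1) = 2 + 1/4 = 9/4
1 + 1/(9/4) = 1 + 4/9 = 13/9
1 + 1/(13/9) = 1 + 9/13 = 22/13
8 + 1/(22/13) = 8 + 13/22 = 189/22
12 + 1/(189/22) = 12 + 22/189 = 2290/189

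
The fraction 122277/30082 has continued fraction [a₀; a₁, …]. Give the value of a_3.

3

Apply division with remainder until the remainder is 0:
122277 = 4·30082 + 1949, so a_0 = 4
30082 = 15·1949 + 847, so a_1 = 15
1949 = 2·847 + 255, so a_2 = 2
847 = 3·255 + 82, so a_3 = 3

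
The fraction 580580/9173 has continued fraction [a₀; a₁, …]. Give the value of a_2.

2

580580 ÷ 9173 → quotient 63, remainder 2681
9173 ÷ 2681 → quotient 3, remainder 1130
2681 ÷ 1130 → quotient 2, remainder 421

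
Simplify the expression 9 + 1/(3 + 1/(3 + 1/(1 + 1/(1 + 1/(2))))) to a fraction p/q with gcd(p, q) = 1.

Collapse the nested fraction from the inside out:
Start with 2.
1 + 1/(2/1) = 1 + 1/2 = 3/2
1 + 1/(3/2) = 1 + 2/3 = 5/3
3 + 1/(5/3) = 3 + 3/5 = 18/5
3 + 1/(18/5) = 3 + 5/18 = 59/18
9 + 1/(59/18) = 9 + 18/59 = 549/59

549/59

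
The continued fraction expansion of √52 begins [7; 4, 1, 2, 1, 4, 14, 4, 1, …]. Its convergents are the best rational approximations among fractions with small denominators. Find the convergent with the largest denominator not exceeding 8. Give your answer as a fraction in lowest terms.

a_0 = 7: 7/1  (≤ bound)
a_1 = 4: 29/4  (≤ bound)
a_2 = 1: 36/5  (≤ bound)
a_3 = 2: 101/14  (> 8, stop)

36/5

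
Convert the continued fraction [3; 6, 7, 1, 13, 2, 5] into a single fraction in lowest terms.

Start with 5.
2 + 1/(5/1) = 2 + 1/5 = 11/5
13 + 1/(11/5) = 13 + 5/11 = 148/11
1 + 1/(148/11) = 1 + 11/148 = 159/148
7 + 1/(159/148) = 7 + 148/159 = 1261/159
6 + 1/(1261/159) = 6 + 159/1261 = 7725/1261
3 + 1/(7725/1261) = 3 + 1261/7725 = 24436/7725

24436/7725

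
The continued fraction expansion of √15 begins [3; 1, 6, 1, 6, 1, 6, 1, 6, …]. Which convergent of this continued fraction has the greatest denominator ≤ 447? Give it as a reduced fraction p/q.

1677/433

a_0 = 3: 3/1  (≤ bound)
a_1 = 1: 4/1  (≤ bound)
a_2 = 6: 27/7  (≤ bound)
a_3 = 1: 31/8  (≤ bound)
a_4 = 6: 213/55  (≤ bound)
a_5 = 1: 244/63  (≤ bound)
a_6 = 6: 1677/433  (≤ bound)
a_7 = 1: 1921/496  (> 447, stop)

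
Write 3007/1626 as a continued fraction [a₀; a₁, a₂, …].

[1; 1, 5, 1, 1, 1, 3, 22]

3007 = 1·1626 + 1381, so a_0 = 1
1626 = 1·1381 + 245, so a_1 = 1
1381 = 5·245 + 156, so a_2 = 5
245 = 1·156 + 89, so a_3 = 1
156 = 1·89 + 67, so a_4 = 1
89 = 1·67 + 22, so a_5 = 1
67 = 3·22 + 1, so a_6 = 3
22 = 22·1 + 0, so a_7 = 22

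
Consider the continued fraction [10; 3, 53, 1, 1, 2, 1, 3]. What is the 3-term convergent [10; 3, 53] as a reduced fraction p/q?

Start with 53.
3 + 1/(53/1) = 3 + 1/53 = 160/53
10 + 1/(160/53) = 10 + 53/160 = 1653/160

1653/160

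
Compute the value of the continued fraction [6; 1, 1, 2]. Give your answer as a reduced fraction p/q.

33/5

Collapse the nested fraction from the inside out:
Start with 2.
1 + 1/(2/1) = 1 + 1/2 = 3/2
1 + 1/(3/2) = 1 + 2/3 = 5/3
6 + 1/(5/3) = 6 + 3/5 = 33/5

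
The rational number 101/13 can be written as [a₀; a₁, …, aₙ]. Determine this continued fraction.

[7; 1, 3, 3]

Run the Euclidean algorithm, recording each quotient:
101 = 7·13 + 10, so a_0 = 7
13 = 1·10 + 3, so a_1 = 1
10 = 3·3 + 1, so a_2 = 3
3 = 3·1 + 0, so a_3 = 3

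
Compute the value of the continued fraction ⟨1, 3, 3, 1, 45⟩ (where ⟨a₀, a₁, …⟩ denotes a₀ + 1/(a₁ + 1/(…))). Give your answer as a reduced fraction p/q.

a_0 = 1: 1/1
a_1 = 3: 4/3
a_2 = 3: 13/10
a_3 = 1: 17/13
a_4 = 45: 778/595

778/595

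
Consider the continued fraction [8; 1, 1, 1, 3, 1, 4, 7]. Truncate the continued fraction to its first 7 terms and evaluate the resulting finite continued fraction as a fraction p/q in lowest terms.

Starting at the tail and folding back:
Start with 4.
1 + 1/(4/1) = 1 + 1/4 = 5/4
3 + 1/(5/4) = 3 + 4/5 = 19/5
1 + 1/(19/5) = 1 + 5/19 = 24/19
1 + 1/(24/19) = 1 + 19/24 = 43/24
1 + 1/(43/24) = 1 + 24/43 = 67/43
8 + 1/(67/43) = 8 + 43/67 = 579/67

579/67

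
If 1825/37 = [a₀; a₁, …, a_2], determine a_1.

Repeatedly divide and take the remainder:
⌊1825/37⌋ = 49, remainder 12
⌊37/12⌋ = 3, remainder 1

3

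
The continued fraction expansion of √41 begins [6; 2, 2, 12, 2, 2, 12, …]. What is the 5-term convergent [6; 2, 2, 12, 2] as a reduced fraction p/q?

826/129

Use the convergent recurrence hₖ = aₖ·hₖ₋₁ + hₖ₋₂ (and likewise for the denominators kₖ):
a_0 = 6: 6/1
a_1 = 2: 13/2
a_2 = 2: 32/5
a_3 = 12: 397/62
a_4 = 2: 826/129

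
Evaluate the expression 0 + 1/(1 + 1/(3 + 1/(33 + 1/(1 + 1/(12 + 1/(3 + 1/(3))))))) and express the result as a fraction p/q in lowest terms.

a_0 = 0: 0/1
a_1 = 1: 1/1
a_2 = 3: 3/4
a_3 = 33: 100/133
a_4 = 1: 103/137
a_5 = 12: 1336/1777
a_6 = 3: 4111/5468
a_7 = 3: 13669/18181

13669/18181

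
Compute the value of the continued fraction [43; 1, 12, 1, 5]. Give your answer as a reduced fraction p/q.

3646/83

Start with 5.
1 + 1/(5/1) = 1 + 1/5 = 6/5
12 + 1/(6/5) = 12 + 5/6 = 77/6
1 + 1/(77/6) = 1 + 6/77 = 83/77
43 + 1/(83/77) = 43 + 77/83 = 3646/83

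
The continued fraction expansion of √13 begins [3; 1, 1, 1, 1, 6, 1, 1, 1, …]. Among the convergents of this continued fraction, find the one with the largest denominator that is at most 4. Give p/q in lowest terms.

a_0 = 3: 3/1  (≤ bound)
a_1 = 1: 4/1  (≤ bound)
a_2 = 1: 7/2  (≤ bound)
a_3 = 1: 11/3  (≤ bound)
a_4 = 1: 18/5  (> 4, stop)

11/3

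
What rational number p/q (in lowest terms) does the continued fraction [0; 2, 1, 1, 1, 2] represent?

8/21

Start with 2.
1 + 1/(2/1) = 1 + 1/2 = 3/2
1 + 1/(3/2) = 1 + 2/3 = 5/3
1 + 1/(5/3) = 1 + 3/5 = 8/5
2 + 1/(8/5) = 2 + 5/8 = 21/8
0 + 1/(21/8) = 0 + 8/21 = 8/21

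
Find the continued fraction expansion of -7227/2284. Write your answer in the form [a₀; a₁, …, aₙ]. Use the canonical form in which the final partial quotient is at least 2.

Apply division with remainder until the remainder is 0:
⌊-7227/2284⌋ = -4, remainder 1909
⌊2284/1909⌋ = 1, remainder 375
⌊1909/375⌋ = 5, remainder 34
⌊375/34⌋ = 11, remainder 1
⌊34/1⌋ = 34, remainder 0

[-4; 1, 5, 11, 34]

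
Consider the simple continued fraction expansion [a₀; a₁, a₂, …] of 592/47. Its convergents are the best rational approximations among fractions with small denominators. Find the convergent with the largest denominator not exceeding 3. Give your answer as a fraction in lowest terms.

a_0 = 12: 12/1  (≤ bound)
a_1 = 1: 13/1  (≤ bound)
a_2 = 1: 25/2  (≤ bound)
a_3 = 2: 63/5  (> 3, stop)

25/2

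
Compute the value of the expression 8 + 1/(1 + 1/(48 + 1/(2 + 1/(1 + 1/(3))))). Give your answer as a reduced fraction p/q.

Work from the innermost term outward:
Start with 3.
1 + 1/(3/1) = 1 + 1/3 = 4/3
2 + 1/(4/3) = 2 + 3/4 = 11/4
48 + 1/(11/4) = 48 + 4/11 = 532/11
1 + 1/(532/11) = 1 + 11/532 = 543/532
8 + 1/(543/532) = 8 + 532/543 = 4876/543

4876/543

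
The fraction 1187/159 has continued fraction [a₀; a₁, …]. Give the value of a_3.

1

1187 = 7·159 + 74, so a_0 = 7
159 = 2·74 + 11, so a_1 = 2
74 = 6·11 + 8, so a_2 = 6
11 = 1·8 + 3, so a_3 = 1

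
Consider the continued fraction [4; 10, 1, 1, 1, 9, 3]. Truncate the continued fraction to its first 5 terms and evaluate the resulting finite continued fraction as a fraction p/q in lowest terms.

131/32

Build up convergents one term at a time:
a_0 = 4: 4/1
a_1 = 10: 41/10
a_2 = 1: 45/11
a_3 = 1: 86/21
a_4 = 1: 131/32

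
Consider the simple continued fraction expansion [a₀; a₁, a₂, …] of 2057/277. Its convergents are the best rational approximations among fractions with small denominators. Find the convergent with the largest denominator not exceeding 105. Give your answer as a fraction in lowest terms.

401/54

a_0 = 7: 7/1  (≤ bound)
a_1 = 2: 15/2  (≤ bound)
a_2 = 2: 37/5  (≤ bound)
a_3 = 1: 52/7  (≤ bound)
a_4 = 7: 401/54  (≤ bound)
a_5 = 5: 2057/277  (> 105, stop)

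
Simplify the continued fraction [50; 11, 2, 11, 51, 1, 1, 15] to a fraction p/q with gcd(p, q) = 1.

21152843/422321

Compute successive convergents:
a_0 = 50: 50/1
a_1 = 11: 551/11
a_2 = 2: 1152/23
a_3 = 11: 13223/264
a_4 = 51: 675525/13487
a_5 = 1: 688748/13751
a_6 = 1: 1364273/27238
a_7 = 15: 21152843/422321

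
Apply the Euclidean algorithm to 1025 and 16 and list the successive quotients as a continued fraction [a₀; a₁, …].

Repeatedly divide and take the remainder:
⌊1025/16⌋ = 64, remainder 1
⌊16/1⌋ = 16, remainder 0

[64; 16]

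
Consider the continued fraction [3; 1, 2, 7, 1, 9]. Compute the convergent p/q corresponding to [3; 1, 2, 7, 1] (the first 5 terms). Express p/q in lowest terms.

92/25

Build up convergents one term at a time:
a_0 = 3: 3/1
a_1 = 1: 4/1
a_2 = 2: 11/3
a_3 = 7: 81/22
a_4 = 1: 92/25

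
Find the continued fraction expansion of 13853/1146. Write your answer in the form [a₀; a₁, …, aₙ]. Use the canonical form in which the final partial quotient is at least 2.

⌊13853/1146⌋ = 12, remainder 101
⌊1146/101⌋ = 11, remainder 35
⌊101/35⌋ = 2, remainder 31
⌊35/31⌋ = 1, remainder 4
⌊31/4⌋ = 7, remainder 3
⌊4/3⌋ = 1, remainder 1
⌊3/1⌋ = 3, remainder 0

[12; 11, 2, 1, 7, 1, 3]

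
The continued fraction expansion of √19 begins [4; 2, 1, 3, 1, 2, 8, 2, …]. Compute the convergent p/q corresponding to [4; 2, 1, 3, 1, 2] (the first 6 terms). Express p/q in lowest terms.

170/39

Starting at the tail and folding back:
Start with 2.
1 + 1/(2/1) = 1 + 1/2 = 3/2
3 + 1/(3/2) = 3 + 2/3 = 11/3
1 + 1/(11/3) = 1 + 3/11 = 14/11
2 + 1/(14/11) = 2 + 11/14 = 39/14
4 + 1/(39/14) = 4 + 14/39 = 170/39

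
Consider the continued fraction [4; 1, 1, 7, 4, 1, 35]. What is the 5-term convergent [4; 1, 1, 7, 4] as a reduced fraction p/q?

Use the convergent recurrence hₖ = aₖ·hₖ₋₁ + hₖ₋₂ (and likewise for the denominators kₖ):
a_0 = 4: 4/1
a_1 = 1: 5/1
a_2 = 1: 9/2
a_3 = 7: 68/15
a_4 = 4: 281/62

281/62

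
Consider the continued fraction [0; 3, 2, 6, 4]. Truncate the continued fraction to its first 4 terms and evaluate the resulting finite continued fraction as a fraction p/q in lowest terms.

13/45

a_0 = 0: 0/1
a_1 = 3: 1/3
a_2 = 2: 2/7
a_3 = 6: 13/45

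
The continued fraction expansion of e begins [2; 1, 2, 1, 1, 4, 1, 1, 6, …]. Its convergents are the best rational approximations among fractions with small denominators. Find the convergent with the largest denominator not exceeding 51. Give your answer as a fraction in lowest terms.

a_0 = 2: 2/1  (≤ bound)
a_1 = 1: 3/1  (≤ bound)
a_2 = 2: 8/3  (≤ bound)
a_3 = 1: 11/4  (≤ bound)
a_4 = 1: 19/7  (≤ bound)
a_5 = 4: 87/32  (≤ bound)
a_6 = 1: 106/39  (≤ bound)
a_7 = 1: 193/71  (> 51, stop)

106/39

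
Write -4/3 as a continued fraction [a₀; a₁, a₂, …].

⌊-4/3⌋ = -2, remainder 2
⌊3/2⌋ = 1, remainder 1
⌊2/1⌋ = 2, remainder 0

[-2; 1, 2]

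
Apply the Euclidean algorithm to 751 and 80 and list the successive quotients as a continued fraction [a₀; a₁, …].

751 = 9·80 + 31, so a_0 = 9
80 = 2·31 + 18, so a_1 = 2
31 = 1·18 + 13, so a_2 = 1
18 = 1·13 + 5, so a_3 = 1
13 = 2·5 + 3, so a_4 = 2
5 = 1·3 + 2, so a_5 = 1
3 = 1·2 + 1, so a_6 = 1
2 = 2·1 + 0, so a_7 = 2

[9; 2, 1, 1, 2, 1, 1, 2]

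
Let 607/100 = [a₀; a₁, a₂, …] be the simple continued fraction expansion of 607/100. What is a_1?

14

Repeatedly divide and take the remainder:
⌊607/100⌋ = 6, remainder 7
⌊100/7⌋ = 14, remainder 2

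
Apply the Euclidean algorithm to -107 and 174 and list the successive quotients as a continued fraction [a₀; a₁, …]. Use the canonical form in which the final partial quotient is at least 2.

-107 = -1·174 + 67, so a_0 = -1
174 = 2·67 + 40, so a_1 = 2
67 = 1·40 + 27, so a_2 = 1
40 = 1·27 + 13, so a_3 = 1
27 = 2·13 + 1, so a_4 = 2
13 = 13·1 + 0, so a_5 = 13

[-1; 2, 1, 1, 2, 13]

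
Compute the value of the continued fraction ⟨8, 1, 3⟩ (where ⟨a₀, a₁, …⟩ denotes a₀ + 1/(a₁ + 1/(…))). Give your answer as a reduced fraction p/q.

35/4

Collapse the nested fraction from the inside out:
Start with 3.
1 + 1/(3/1) = 1 + 1/3 = 4/3
8 + 1/(4/3) = 8 + 3/4 = 35/4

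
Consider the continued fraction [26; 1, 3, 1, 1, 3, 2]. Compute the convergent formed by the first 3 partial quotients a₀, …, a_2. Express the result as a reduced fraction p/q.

Compute successive convergents:
a_0 = 26: 26/1
a_1 = 1: 27/1
a_2 = 3: 107/4

107/4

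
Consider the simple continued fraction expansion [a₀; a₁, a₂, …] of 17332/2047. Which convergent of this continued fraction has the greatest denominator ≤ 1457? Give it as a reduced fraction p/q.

List convergents until the denominator exceeds the bound:
a_0 = 8: 8/1  (≤ bound)
a_1 = 2: 17/2  (≤ bound)
a_2 = 7: 127/15  (≤ bound)
a_3 = 12: 1541/182  (≤ bound)
a_4 = 3: 4750/561  (≤ bound)
a_5 = 1: 6291/743  (≤ bound)
a_6 = 2: 17332/2047  (> 1457, stop)

6291/743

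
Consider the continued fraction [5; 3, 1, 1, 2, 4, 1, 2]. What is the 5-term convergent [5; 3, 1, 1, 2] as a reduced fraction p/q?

Start with 2.
1 + 1/(2/1) = 1 + 1/2 = 3/2
1 + 1/(3/2) = 1 + 2/3 = 5/3
3 + 1/(5/3) = 3 + 3/5 = 18/5
5 + 1/(18/5) = 5 + 5/18 = 95/18

95/18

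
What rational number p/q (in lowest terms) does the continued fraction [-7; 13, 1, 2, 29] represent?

Use the convergent recurrence hₖ = aₖ·hₖ₋₁ + hₖ₋₂ (and likewise for the denominators kₖ):
a_0 = -7: -7/1
a_1 = 13: -90/13
a_2 = 1: -97/14
a_3 = 2: -284/41
a_4 = 29: -8333/1203

-8333/1203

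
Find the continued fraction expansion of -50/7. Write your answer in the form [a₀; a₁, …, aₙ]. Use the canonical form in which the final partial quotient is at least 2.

Apply division with remainder until the remainder is 0:
-50 = -8·7 + 6, so a_0 = -8
7 = 1·6 + 1, so a_1 = 1
6 = 6·1 + 0, so a_2 = 6

[-8; 1, 6]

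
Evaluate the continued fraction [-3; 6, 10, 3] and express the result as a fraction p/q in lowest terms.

Build up convergents one term at a time:
a_0 = -3: -3/1
a_1 = 6: -17/6
a_2 = 10: -173/61
a_3 = 3: -536/189

-536/189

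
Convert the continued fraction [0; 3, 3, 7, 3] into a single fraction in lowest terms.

Compute successive convergents:
a_0 = 0: 0/1
a_1 = 3: 1/3
a_2 = 3: 3/10
a_3 = 7: 22/73
a_4 = 3: 69/229

69/229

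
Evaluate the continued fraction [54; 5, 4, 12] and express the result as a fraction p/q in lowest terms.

13927/257

Compute successive convergents:
a_0 = 54: 54/1
a_1 = 5: 271/5
a_2 = 4: 1138/21
a_3 = 12: 13927/257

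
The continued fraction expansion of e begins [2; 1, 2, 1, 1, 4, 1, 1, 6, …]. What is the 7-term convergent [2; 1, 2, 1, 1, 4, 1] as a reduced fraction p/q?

a_0 = 2: 2/1
a_1 = 1: 3/1
a_2 = 2: 8/3
a_3 = 1: 11/4
a_4 = 1: 19/7
a_5 = 4: 87/32
a_6 = 1: 106/39

106/39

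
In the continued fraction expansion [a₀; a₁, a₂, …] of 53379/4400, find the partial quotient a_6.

2

⌊53379/4400⌋ = 12, remainder 579
⌊4400/579⌋ = 7, remainder 347
⌊579/347⌋ = 1, remainder 232
⌊347/232⌋ = 1, remainder 115
⌊232/115⌋ = 2, remainder 2
⌊115/2⌋ = 57, remainder 1
⌊2/1⌋ = 2, remainder 0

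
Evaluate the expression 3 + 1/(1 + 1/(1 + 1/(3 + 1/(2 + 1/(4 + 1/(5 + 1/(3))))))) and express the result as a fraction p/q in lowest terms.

4219/1184

Start with 3.
5 + 1/(3/1) = 5 + 1/3 = 16/3
4 + 1/(16/3) = 4 + 3/16 = 67/16
2 + 1/(67/16) = 2 + 16/67 = 150/67
3 + 1/(150/67) = 3 + 67/150 = 517/150
1 + 1/(517/150) = 1 + 150/517 = 667/517
1 + 1/(667/517) = 1 + 517/667 = 1184/667
3 + 1/(1184/667) = 3 + 667/1184 = 4219/1184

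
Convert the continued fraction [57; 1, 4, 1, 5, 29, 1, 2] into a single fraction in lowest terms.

181177/3133

a_0 = 57: 57/1
a_1 = 1: 58/1
a_2 = 4: 289/5
a_3 = 1: 347/6
a_4 = 5: 2024/35
a_5 = 29: 59043/1021
a_6 = 1: 61067/1056
a_7 = 2: 181177/3133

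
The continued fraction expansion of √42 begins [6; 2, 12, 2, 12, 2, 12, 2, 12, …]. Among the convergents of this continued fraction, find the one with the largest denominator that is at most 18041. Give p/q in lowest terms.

List convergents until the denominator exceeds the bound:
a_0 = 6: 6/1  (≤ bound)
a_1 = 2: 13/2  (≤ bound)
a_2 = 12: 162/25  (≤ bound)
a_3 = 2: 337/52  (≤ bound)
a_4 = 12: 4206/649  (≤ bound)
a_5 = 2: 8749/1350  (≤ bound)
a_6 = 12: 109194/16849  (≤ bound)
a_7 = 2: 227137/35048  (> 18041, stop)

109194/16849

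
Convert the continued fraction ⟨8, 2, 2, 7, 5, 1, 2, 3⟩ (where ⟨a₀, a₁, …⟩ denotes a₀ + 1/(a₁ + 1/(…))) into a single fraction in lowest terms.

18147/2159

a_0 = 8: 8/1
a_1 = 2: 17/2
a_2 = 2: 42/5
a_3 = 7: 311/37
a_4 = 5: 1597/190
a_5 = 1: 1908/227
a_6 = 2: 5413/644
a_7 = 3: 18147/2159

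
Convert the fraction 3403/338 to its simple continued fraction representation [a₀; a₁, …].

[10; 14, 1, 2, 3, 2]

3403 ÷ 338 → quotient 10, remainder 23
338 ÷ 23 → quotient 14, remainder 16
23 ÷ 16 → quotient 1, remainder 7
16 ÷ 7 → quotient 2, remainder 2
7 ÷ 2 → quotient 3, remainder 1
2 ÷ 1 → quotient 2, remainder 0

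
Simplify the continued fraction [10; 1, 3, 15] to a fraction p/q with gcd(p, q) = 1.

656/61

Build up convergents one term at a time:
a_0 = 10: 10/1
a_1 = 1: 11/1
a_2 = 3: 43/4
a_3 = 15: 656/61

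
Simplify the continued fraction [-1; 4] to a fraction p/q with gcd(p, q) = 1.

-3/4

Build up convergents one term at a time:
a_0 = -1: -1/1
a_1 = 4: -3/4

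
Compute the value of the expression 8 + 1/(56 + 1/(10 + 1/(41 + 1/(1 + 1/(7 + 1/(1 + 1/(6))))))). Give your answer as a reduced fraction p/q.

11709144/1460389

Start with 6.
1 + 1/(6/1) = 1 + 1/6 = 7/6
7 + 1/(7/6) = 7 + 6/7 = 55/7
1 + 1/(55/7) = 1 + 7/55 = 62/55
41 + 1/(62/55) = 41 + 55/62 = 2597/62
10 + 1/(2597/62) = 10 + 62/2597 = 26032/2597
56 + 1/(26032/2597) = 56 + 2597/26032 = 1460389/26032
8 + 1/(1460389/26032) = 8 + 26032/1460389 = 11709144/1460389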